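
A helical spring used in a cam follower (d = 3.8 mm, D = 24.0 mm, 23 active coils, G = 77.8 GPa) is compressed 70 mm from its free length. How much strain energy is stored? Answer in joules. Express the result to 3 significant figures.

15.6 J

k = Gd⁴/(8D³N_a) = (77.8×10³)(3.8⁴)/(8·24.0³·23) = 6.3777 N/mm
U = ½kδ² = 0.5 × 6.3777 × 70² = 15625 N·mm = 15.625 J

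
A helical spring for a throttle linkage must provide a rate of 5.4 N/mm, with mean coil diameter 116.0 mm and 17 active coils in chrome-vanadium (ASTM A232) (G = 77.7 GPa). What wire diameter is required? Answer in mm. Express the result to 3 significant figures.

d = (8D³N_a·k / G)^(1/4) = (8·116.0³·17·5.4 / (77.7×10³))^0.25
  = (14753)^0.25 = 11.0210 mm

11.0 mm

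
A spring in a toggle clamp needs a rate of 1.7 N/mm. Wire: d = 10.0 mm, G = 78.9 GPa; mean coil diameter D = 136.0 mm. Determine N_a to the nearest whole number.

N_a = Gd⁴/(8D³k) = (78.9×10³ × 10.0⁴)/(8 × 136.0³ × 1.7)
    = 7.89e+08 / 3.42102e+07 = 23.06 → 23 coils

23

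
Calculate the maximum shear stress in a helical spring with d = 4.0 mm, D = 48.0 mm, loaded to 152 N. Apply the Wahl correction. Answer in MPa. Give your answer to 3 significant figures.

Spring index C = D/d = 48.0/4.0 = 12.0000
K_W = (4C−1)/(4C−4) + 0.615/C = 47.000/44.000 + 0.0512 = 1.1194
τ₀ = 8FD/(πd³) = 8·152·48.0/(π·4.0³) = 58368/201.06 = 290.3 MPa
τ_max = K·τ₀ = 1.1194 × 290.3 = 324.97 MPa

325 MPa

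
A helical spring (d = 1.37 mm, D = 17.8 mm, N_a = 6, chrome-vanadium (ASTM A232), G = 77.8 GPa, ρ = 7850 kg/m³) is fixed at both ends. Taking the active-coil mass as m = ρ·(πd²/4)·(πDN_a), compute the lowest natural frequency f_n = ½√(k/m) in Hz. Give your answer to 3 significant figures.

k = Gd⁴/(8D³N_a) = (77.8×10³)(1.37⁴)/(8·17.8³·6) = 1.0124 N/mm = 1012.4 N/m
Wire length L = πDN_a = π·17.8·6 = 335.52 mm
m = ρ·(πd²/4)·L = 7850 × 1.4741×10⁻⁶ m² × 0.33552 m = 0.0038826 kg
f_n = ½√(k/m) = 0.5·√(1012.4/0.0038826) = 0.5·√(2.6076e+05) = 255.32 Hz

255 Hz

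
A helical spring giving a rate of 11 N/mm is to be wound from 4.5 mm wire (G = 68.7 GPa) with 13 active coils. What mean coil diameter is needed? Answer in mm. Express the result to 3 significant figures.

D = (Gd⁴/(8N_a·k))^(1/3) = (68.7×10³·4.5⁴/(8·13·11))^(1/3)
  = (24625.3)^(1/3) = 29.0933 mm

29.1 mm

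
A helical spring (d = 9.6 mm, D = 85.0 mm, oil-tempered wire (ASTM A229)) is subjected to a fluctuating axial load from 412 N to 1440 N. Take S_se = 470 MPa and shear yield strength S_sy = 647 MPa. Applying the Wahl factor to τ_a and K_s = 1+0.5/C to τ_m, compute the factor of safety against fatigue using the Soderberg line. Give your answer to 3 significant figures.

1.47

C = D/d = 85.0/9.6 = 8.8542; K_W = (4C−1)/(4C−4)+0.615/C = 1.1649; K_s = 1+0.5/C = 1.0565
F_a = (F_max−F_min)/2 = 514 N; F_m = (F_max+F_min)/2 = 926 N
τ_a = K_W·8F_aD/(πd³) = 1.1649 × 125.75 = 146.49 MPa
τ_m = K_s·8F_mD/(πd³) = 1.0565 × 226.55 = 239.34 MPa
Soderberg: 1/n_f = τ_a/S_se + τ_m/S_sy = 146.49/470 + 239.34/647 = 0.31169 + 0.36992 = 0.68161
n_f = 1/0.68161 = 1.467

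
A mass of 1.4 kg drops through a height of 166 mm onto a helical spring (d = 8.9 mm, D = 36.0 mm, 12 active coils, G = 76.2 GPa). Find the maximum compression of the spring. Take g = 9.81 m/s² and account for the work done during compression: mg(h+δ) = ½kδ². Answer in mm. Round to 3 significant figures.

6.67 mm

k = Gd⁴/(8D³N_a) = (76.2×10³)(8.9⁴)/(8·36.0³·12) = 106.74 N/mm
W = mg = 1.4 × 9.81 = 13.734 N
½kδ² − Wδ − Wh = 0 → δ = (W + √(W² + 2kWh))/k
δ = (13.734 + √(188.62 + 486711))/106.74 = (13.734 + 697.78)/106.74 = 6.6657 mm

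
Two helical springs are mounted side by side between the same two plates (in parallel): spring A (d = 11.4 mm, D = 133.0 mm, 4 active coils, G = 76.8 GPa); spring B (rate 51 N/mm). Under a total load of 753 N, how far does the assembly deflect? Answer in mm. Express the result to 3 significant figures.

k_A = Gd⁴/(8D³N_a) = (76.8×10³)(11.4⁴)/(8·133.0³·4) = 17.23 N/mm
Parallel: k_eq = 17.23 + 51 = 68.23 N/mm
δ = F/k_eq = 753/68.23 = 11.036 mm

11.0 mm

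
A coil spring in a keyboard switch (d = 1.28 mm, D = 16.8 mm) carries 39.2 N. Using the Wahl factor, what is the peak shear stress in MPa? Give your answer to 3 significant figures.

887 MPa

Spring index C = D/d = 16.8/1.28 = 13.1250
K_W = (4C−1)/(4C−4) + 0.615/C = 51.500/48.500 + 0.0469 = 1.1087
τ₀ = 8FD/(πd³) = 8·39.2·16.8/(π·1.28³) = 5268.48/6.5884 = 799.66 MPa
τ_max = K·τ₀ = 1.1087 × 799.66 = 886.59 MPa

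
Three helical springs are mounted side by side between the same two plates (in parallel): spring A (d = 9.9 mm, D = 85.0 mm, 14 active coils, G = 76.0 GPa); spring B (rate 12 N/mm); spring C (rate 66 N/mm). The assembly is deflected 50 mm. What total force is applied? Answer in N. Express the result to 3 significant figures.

4430 N

k_A = Gd⁴/(8D³N_a) = (76.0×10³)(9.9⁴)/(8·85.0³·14) = 10.614 N/mm
Parallel: k_eq = 10.614 + 12 + 66 = 88.614 N/mm
F = k_eq·δ = 88.614·50 = 4430.7 N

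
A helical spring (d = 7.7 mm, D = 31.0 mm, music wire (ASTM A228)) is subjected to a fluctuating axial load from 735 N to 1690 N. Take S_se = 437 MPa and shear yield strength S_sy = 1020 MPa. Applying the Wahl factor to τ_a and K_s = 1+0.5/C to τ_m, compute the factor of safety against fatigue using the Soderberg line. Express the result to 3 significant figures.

C = D/d = 31.0/7.7 = 4.0260; K_W = (4C−1)/(4C−4)+0.615/C = 1.4006; K_s = 1+0.5/C = 1.1242
F_a = (F_max−F_min)/2 = 477.5 N; F_m = (F_max+F_min)/2 = 1212.5 N
τ_a = K_W·8F_aD/(πd³) = 1.4006 × 82.566 = 115.64 MPa
τ_m = K_s·8F_mD/(πd³) = 1.1242 × 209.66 = 235.7 MPa
Soderberg: 1/n_f = τ_a/S_se + τ_m/S_sy = 115.64/437 + 235.7/1020 = 0.26463 + 0.23107 = 0.4957
n_f = 1/0.4957 = 2.017

2.02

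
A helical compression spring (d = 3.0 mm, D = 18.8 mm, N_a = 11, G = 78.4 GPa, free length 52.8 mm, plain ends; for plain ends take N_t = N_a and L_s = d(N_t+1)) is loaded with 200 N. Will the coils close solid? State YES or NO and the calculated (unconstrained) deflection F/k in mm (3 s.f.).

YES, δ = 18.4 mm

k = Gd⁴/(8D³N_a) = (78.4×10³)(3.0⁴)/(8·18.8³·11) = 10.86 N/mm
N_t = 11; L_s = 3.0·12 = 36 mm; δ_solid = L₀ − L_s = 52.8 − 36 = 16.8 mm
δ = F/k = 200/10.86 = 18.416 mm
δ ≥ δ_solid → spring goes solid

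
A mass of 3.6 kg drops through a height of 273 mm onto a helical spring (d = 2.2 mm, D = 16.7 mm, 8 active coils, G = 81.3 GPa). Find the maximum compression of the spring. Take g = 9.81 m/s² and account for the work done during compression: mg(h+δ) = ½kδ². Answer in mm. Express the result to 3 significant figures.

k = Gd⁴/(8D³N_a) = (81.3×10³)(2.2⁴)/(8·16.7³·8) = 6.3893 N/mm
W = mg = 3.6 × 9.81 = 35.316 N
½kδ² − Wδ − Wh = 0 → δ = (W + √(W² + 2kWh))/k
δ = (35.316 + √(1247.2 + 123202))/6.3893 = (35.316 + 352.77)/6.3893 = 60.741 mm

60.7 mm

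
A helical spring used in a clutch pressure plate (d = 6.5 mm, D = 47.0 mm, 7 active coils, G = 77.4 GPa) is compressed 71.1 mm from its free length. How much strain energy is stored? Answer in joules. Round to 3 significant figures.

k = Gd⁴/(8D³N_a) = (77.4×10³)(6.5⁴)/(8·47.0³·7) = 23.764 N/mm
U = ½kδ² = 0.5 × 23.764 × 71.1² = 60065 N·mm = 60.065 J

60.1 J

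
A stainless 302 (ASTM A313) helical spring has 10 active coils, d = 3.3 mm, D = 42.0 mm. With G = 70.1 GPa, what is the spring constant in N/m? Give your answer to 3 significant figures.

k = Gd⁴/(8D³N_a) = (70.1×10³ × 3.3⁴) / (8 × 42.0³ × 10)
  = 8.31331e+06 / 5.92704e+06 = 1.4026 N/mm = 1402.6 N/m

1400 N/m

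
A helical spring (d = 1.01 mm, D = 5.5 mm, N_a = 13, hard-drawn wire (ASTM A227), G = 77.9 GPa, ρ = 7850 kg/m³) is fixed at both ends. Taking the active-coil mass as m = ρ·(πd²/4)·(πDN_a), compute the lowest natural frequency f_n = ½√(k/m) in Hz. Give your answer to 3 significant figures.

911 Hz

k = Gd⁴/(8D³N_a) = (77.9×10³)(1.01⁴)/(8·5.5³·13) = 4.6849 N/mm = 4684.9 N/m
Wire length L = πDN_a = π·5.5·13 = 224.62 mm
m = ρ·(πd²/4)·L = 7850 × 0.80118×10⁻⁶ m² × 0.22462 m = 0.0014127 kg
f_n = ½√(k/m) = 0.5·√(4684.9/0.0014127) = 0.5·√(3.3162e+06) = 910.52 Hz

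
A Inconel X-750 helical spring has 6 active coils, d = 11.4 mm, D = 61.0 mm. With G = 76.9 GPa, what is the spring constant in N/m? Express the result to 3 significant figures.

k = Gd⁴/(8D³N_a) = (76.9×10³ × 11.4⁴) / (8 × 61.0³ × 6)
  = 1.29881e+09 / 1.08951e+07 = 119.21 N/mm = 1.1921e+05 N/m

119000 N/m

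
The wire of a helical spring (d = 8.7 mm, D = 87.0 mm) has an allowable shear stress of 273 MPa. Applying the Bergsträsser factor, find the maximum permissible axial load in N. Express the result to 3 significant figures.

C = D/d = 87.0/8.7 = 10.0000
K_B = (4C+2)/(4C−3) = 42.000/37.000 = 1.1351
τ_max = K·8FD/(πd³) → F_max = τ_allow·πd³/(8DK)
F_max = 273·π·8.7³/(8·87.0·1.1351) = 5.6477e+05/790.05 = 714.85 N

715 N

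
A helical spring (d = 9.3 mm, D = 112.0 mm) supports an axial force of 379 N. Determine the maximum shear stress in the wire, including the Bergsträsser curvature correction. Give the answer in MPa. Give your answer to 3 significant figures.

149 MPa

Spring index C = D/d = 112.0/9.3 = 12.0430
K_B = (4C+2)/(4C−3) = 50.172/45.172 = 1.1107
τ₀ = 8FD/(πd³) = 8·379·112.0/(π·9.3³) = 339584/2527 = 134.38 MPa
τ_max = K·τ₀ = 1.1107 × 134.38 = 149.26 MPa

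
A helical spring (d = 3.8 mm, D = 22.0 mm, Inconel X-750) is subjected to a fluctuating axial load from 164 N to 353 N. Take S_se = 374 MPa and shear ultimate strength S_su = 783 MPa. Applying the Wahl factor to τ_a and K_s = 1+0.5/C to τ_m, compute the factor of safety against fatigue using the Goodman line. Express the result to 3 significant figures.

C = D/d = 22.0/3.8 = 5.7895; K_W = (4C−1)/(4C−4)+0.615/C = 1.2628; K_s = 1+0.5/C = 1.0864
F_a = (F_max−F_min)/2 = 94.5 N; F_m = (F_max+F_min)/2 = 258.5 N
τ_a = K_W·8F_aD/(πd³) = 1.2628 × 96.481 = 121.84 MPa
τ_m = K_s·8F_mD/(πd³) = 1.0864 × 263.92 = 286.71 MPa
Goodman: 1/n_f = τ_a/S_se + τ_m/S_su = 121.84/374 + 286.71/783 = 0.32577 + 0.36617 = 0.69194
n_f = 1/0.69194 = 1.445

1.45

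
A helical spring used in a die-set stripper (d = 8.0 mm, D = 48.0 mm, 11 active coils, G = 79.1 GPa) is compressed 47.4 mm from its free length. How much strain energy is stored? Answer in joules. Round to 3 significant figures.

37.4 J

k = Gd⁴/(8D³N_a) = (79.1×10³)(8.0⁴)/(8·48.0³·11) = 33.291 N/mm
U = ½kδ² = 0.5 × 33.291 × 47.4² = 37399 N·mm = 37.399 J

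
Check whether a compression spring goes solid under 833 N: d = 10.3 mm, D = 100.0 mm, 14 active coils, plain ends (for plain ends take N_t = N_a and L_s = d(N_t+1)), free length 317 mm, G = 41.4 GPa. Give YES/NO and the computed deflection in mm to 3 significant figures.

YES, δ = 200 mm

k = Gd⁴/(8D³N_a) = (41.4×10³)(10.3⁴)/(8·100.0³·14) = 4.1604 N/mm
N_t = 14; L_s = 10.3·15 = 154.5 mm; δ_solid = L₀ − L_s = 317 − 154.5 = 162.5 mm
δ = F/k = 833/4.1604 = 200.22 mm
δ ≥ δ_solid → spring goes solid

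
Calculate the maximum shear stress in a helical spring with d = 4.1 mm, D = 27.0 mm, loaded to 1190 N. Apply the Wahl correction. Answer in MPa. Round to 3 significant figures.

1460 MPa

Spring index C = D/d = 27.0/4.1 = 6.5854
K_W = (4C−1)/(4C−4) + 0.615/C = 25.341/22.341 + 0.0934 = 1.2277
τ₀ = 8FD/(πd³) = 8·1190·27.0/(π·4.1³) = 257040/216.52 = 1187.1 MPa
τ_max = K·τ₀ = 1.2277 × 1187.1 = 1457.4 MPa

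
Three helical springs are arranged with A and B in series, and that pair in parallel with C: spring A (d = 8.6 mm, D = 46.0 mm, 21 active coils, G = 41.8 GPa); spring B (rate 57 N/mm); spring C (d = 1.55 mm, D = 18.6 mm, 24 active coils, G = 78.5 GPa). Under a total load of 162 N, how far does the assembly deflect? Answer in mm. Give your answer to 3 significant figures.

k_A = Gd⁴/(8D³N_a) = (41.8×10³)(8.6⁴)/(8·46.0³·21) = 13.983 N/mm
k_C = Gd⁴/(8D³N_a) = (78.5×10³)(1.55⁴)/(8·18.6³·24) = 0.36674 N/mm
Springs A,B series: k_AB = 1/(1/13.983+1/57) = 11.228 N/mm; parallel with C: k_eq = 11.228+0.36674 = 11.595 N/mm
δ = F/k_eq = 162/11.595 = 13.972 mm

14.0 mm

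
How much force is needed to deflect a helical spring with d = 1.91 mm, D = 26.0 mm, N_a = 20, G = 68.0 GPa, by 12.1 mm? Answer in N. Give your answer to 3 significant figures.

k = Gd⁴/(8D³N_a) = (68.0×10³)(1.91⁴)/(8·26.0³·20) = 0.32181 N/mm
F = k·δ = 0.32181 × 12.1 = 3.8939 N

3.89 N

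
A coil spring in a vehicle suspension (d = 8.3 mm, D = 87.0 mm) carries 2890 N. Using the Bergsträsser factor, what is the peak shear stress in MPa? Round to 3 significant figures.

1260 MPa

Spring index C = D/d = 87.0/8.3 = 10.4819
K_B = (4C+2)/(4C−3) = 43.928/38.928 = 1.1284
τ₀ = 8FD/(πd³) = 8·2890·87.0/(π·8.3³) = 2.01144e+06/1796.3 = 1119.8 MPa
τ_max = K·τ₀ = 1.1284 × 1119.8 = 1263.6 MPa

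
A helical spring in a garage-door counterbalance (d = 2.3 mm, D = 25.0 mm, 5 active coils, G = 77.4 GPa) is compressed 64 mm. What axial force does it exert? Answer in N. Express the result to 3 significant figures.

k = Gd⁴/(8D³N_a) = (77.4×10³)(2.3⁴)/(8·25.0³·5) = 3.4656 N/mm
F = k·δ = 3.4656 × 64 = 221.8 N

222 N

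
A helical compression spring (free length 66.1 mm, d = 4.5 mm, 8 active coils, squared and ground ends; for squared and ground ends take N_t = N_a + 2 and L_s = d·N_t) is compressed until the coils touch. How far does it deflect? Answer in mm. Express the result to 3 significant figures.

21.1 mm

N_t = 10; L_s = 4.5·10 = 45 mm
δ_solid = L₀ − L_s = 66.1 − 45 = 21.1 mm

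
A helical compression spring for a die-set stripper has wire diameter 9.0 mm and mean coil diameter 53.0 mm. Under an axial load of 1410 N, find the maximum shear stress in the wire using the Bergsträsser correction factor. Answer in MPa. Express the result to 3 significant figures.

Spring index C = D/d = 53.0/9.0 = 5.8889
K_B = (4C+2)/(4C−3) = 25.556/20.556 = 1.2432
τ₀ = 8FD/(πd³) = 8·1410·53.0/(π·9.0³) = 597840/2290.2 = 261.04 MPa
τ_max = K·τ₀ = 1.2432 × 261.04 = 324.54 MPa

325 MPa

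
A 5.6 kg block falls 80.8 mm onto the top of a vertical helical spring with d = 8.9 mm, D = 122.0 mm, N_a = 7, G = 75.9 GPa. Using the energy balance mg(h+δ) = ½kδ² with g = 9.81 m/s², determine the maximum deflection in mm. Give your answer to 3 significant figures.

56.8 mm

k = Gd⁴/(8D³N_a) = (75.9×10³)(8.9⁴)/(8·122.0³·7) = 4.6831 N/mm
W = mg = 5.6 × 9.81 = 54.936 N
½kδ² − Wδ − Wh = 0 → δ = (W + √(W² + 2kWh))/k
δ = (54.936 + √(3018 + 41575))/4.6831 = (54.936 + 211.17)/4.6831 = 56.823 mm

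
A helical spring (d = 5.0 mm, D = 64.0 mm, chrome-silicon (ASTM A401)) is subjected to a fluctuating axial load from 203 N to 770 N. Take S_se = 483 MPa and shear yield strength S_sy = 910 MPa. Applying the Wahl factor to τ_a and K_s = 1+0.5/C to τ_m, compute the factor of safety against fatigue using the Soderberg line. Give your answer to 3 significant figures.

C = D/d = 64.0/5.0 = 12.8000; K_W = (4C−1)/(4C−4)+0.615/C = 1.1116; K_s = 1+0.5/C = 1.0391
F_a = (F_max−F_min)/2 = 283.5 N; F_m = (F_max+F_min)/2 = 486.5 N
τ_a = K_W·8F_aD/(πd³) = 1.1116 × 369.63 = 410.88 MPa
τ_m = K_s·8F_mD/(πd³) = 1.0391 × 634.3 = 659.07 MPa
Soderberg: 1/n_f = τ_a/S_se + τ_m/S_sy = 410.88/483 + 659.07/910 = 0.85068 + 0.72426 = 1.5749
n_f = 1/1.5749 = 0.6349

0.635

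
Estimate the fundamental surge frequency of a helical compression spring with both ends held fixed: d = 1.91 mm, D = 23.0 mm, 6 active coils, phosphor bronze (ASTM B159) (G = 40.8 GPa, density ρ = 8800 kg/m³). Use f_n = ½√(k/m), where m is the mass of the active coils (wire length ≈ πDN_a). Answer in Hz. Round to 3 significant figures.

k = Gd⁴/(8D³N_a) = (40.8×10³)(1.91⁴)/(8·23.0³·6) = 0.92976 N/mm = 929.76 N/m
Wire length L = πDN_a = π·23.0·6 = 433.54 mm
m = ρ·(πd²/4)·L = 8800 × 2.8652×10⁻⁶ m² × 0.43354 m = 0.010931 kg
f_n = ½√(k/m) = 0.5·√(929.76/0.010931) = 0.5·√(85055) = 145.82 Hz

146 Hz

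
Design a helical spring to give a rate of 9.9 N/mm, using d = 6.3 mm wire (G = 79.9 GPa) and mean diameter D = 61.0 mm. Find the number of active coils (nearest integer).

N_a = Gd⁴/(8D³k) = (79.9×10³ × 6.3⁴)/(8 × 61.0³ × 9.9)
    = 1.25866e+08 / 1.79769e+07 = 7.002 → 7 coils

7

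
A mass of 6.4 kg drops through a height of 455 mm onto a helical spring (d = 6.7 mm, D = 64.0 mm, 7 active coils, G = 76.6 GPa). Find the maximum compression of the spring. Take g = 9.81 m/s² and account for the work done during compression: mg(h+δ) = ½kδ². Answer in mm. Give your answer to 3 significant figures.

79.9 mm

k = Gd⁴/(8D³N_a) = (76.6×10³)(6.7⁴)/(8·64.0³·7) = 10.515 N/mm
W = mg = 6.4 × 9.81 = 62.784 N
½kδ² − Wδ − Wh = 0 → δ = (W + √(W² + 2kWh))/k
δ = (62.784 + √(3941.8 + 600745))/10.515 = (62.784 + 777.62)/10.515 = 79.926 mm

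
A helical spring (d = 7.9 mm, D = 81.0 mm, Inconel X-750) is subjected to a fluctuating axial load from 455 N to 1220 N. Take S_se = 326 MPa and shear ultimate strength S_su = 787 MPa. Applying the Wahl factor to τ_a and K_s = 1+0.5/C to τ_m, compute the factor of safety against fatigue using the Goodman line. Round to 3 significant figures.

0.974

C = D/d = 81.0/7.9 = 10.2532; K_W = (4C−1)/(4C−4)+0.615/C = 1.1410; K_s = 1+0.5/C = 1.0488
F_a = (F_max−F_min)/2 = 382.5 N; F_m = (F_max+F_min)/2 = 837.5 N
τ_a = K_W·8F_aD/(πd³) = 1.1410 × 160.02 = 182.59 MPa
τ_m = K_s·8F_mD/(πd³) = 1.0488 × 350.37 = 367.46 MPa
Goodman: 1/n_f = τ_a/S_se + τ_m/S_su = 182.59/326 + 367.46/787 = 0.56009 + 0.46691 = 1.027
n_f = 1/1.027 = 0.9737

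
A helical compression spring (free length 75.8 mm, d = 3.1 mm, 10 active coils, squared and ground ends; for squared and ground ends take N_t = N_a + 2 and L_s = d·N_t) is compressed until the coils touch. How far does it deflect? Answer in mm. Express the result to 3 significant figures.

N_t = 12; L_s = 3.1·12 = 37.2 mm
δ_solid = L₀ − L_s = 75.8 − 37.2 = 38.6 mm

38.6 mm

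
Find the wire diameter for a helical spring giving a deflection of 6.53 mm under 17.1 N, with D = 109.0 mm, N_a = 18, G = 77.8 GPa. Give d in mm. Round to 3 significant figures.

Required rate k = F/δ = 17.1/6.53 = 2.6187 N/mm
d = (8D³N_a·k / G)^(1/4) = (8·109.0³·18·2.6187 / (77.8×10³))^0.25
  = (6276.9)^0.25 = 8.9009 mm

8.90 mm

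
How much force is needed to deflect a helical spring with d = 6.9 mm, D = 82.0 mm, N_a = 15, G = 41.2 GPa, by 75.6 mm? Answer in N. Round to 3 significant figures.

107 N

k = Gd⁴/(8D³N_a) = (41.2×10³)(6.9⁴)/(8·82.0³·15) = 1.4115 N/mm
F = k·δ = 1.4115 × 75.6 = 106.71 N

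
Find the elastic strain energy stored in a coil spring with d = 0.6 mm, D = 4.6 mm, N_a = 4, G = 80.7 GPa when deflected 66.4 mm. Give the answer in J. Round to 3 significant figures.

k = Gd⁴/(8D³N_a) = (80.7×10³)(0.6⁴)/(8·4.6³·4) = 3.3578 N/mm
U = ½kδ² = 0.5 × 3.3578 × 66.4² = 7402.2 N·mm = 7.4022 J

7.40 J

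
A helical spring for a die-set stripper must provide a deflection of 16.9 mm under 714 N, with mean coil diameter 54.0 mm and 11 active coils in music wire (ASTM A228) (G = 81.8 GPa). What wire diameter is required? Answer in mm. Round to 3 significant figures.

9.20 mm

Required rate k = F/δ = 714/16.9 = 42.249 N/mm
d = (8D³N_a·k / G)^(1/4) = (8·54.0³·11·42.249 / (81.8×10³))^0.25
  = (7156.9)^0.25 = 9.1977 mm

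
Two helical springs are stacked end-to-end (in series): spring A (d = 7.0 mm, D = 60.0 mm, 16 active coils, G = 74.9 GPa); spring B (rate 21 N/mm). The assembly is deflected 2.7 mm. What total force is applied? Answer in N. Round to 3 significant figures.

13.4 N

k_A = Gd⁴/(8D³N_a) = (74.9×10³)(7.0⁴)/(8·60.0³·16) = 6.5044 N/mm
Series: 1/k_eq = 1/6.5044 + 1/21 = 0.20136; k_eq = 4.9662 N/mm
F = k_eq·δ = 4.9662·2.7 = 13.409 N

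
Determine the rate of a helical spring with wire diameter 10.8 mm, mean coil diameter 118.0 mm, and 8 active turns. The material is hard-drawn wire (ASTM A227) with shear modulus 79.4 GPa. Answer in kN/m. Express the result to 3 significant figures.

k = Gd⁴/(8D³N_a) = (79.4×10³ × 10.8⁴) / (8 × 118.0³ × 8)
  = 1.08023e+09 / 1.05154e+08 = 10.273 N/mm

10.3 kN/m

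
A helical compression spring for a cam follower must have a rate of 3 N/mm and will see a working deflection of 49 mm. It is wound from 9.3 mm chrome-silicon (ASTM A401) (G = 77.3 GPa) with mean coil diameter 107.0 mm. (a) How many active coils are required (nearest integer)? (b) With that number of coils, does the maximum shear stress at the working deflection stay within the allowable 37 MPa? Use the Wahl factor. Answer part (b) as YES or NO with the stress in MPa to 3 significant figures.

(a) 20 coils; (b) NO, τ_max = 55.1 MPa

N_a = Gd⁴/(8D³k) = (77.3×10³)(9.3⁴)/(8·107.0³·3) = 19.67 → N_a = 20
Actual rate k = Gd⁴/(8D³·20) = 2.9501 N/mm
Working load F = kδ = 2.9501·49 = 144.56 N
C = 107.0/9.3 = 11.5054; K_W = (4C−1)/(4C−4)+0.615/C = 1.1248
τ_max = K_W·8FD/(πd³) = 1.1248·48.968 = 55.081 MPa
τ_max > 37 MPa → exceeds allowable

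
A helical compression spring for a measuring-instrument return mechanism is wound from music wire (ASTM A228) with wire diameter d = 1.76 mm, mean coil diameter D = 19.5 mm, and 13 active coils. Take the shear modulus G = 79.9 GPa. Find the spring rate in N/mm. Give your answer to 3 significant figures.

0.994 N/mm

k = Gd⁴/(8D³N_a) = (79.9×10³ × 1.76⁴) / (8 × 19.5³ × 13)
  = 766651 / 771147 = 0.99417 N/mm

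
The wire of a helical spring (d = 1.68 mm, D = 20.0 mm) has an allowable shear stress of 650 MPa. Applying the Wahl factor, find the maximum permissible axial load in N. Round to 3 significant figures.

54.0 N

C = D/d = 20.0/1.68 = 11.9048
K_W = (4C−1)/(4C−4) + 0.615/C = 46.619/43.619 + 0.0517 = 1.1204
τ_max = K·8FD/(πd³) → F_max = τ_allow·πd³/(8DK)
F_max = 650·π·1.68³/(8·20.0·1.1204) = 9682.6/179.27 = 54.011 N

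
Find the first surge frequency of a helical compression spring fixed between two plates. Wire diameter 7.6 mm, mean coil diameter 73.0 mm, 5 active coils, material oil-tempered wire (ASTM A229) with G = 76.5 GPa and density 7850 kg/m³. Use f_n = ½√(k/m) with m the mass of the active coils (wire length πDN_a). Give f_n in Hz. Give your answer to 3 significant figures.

k = Gd⁴/(8D³N_a) = (76.5×10³)(7.6⁴)/(8·73.0³·5) = 16.402 N/mm = 16402 N/m
Wire length L = πDN_a = π·73.0·5 = 1146.7 mm
m = ρ·(πd²/4)·L = 7850 × 45.365×10⁻⁶ m² × 1.1467 m = 0.40835 kg
f_n = ½√(k/m) = 0.5·√(16402/0.40835) = 0.5·√(40166) = 100.21 Hz

100 Hz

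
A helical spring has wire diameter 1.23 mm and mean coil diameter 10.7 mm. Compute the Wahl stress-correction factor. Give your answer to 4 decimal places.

C = D/d = 10.7/1.23 = 8.6992
K_W = (4C−1)/(4C−4) + 0.615/C = 33.797/30.797 + 0.0707 = 1.1681

1.1681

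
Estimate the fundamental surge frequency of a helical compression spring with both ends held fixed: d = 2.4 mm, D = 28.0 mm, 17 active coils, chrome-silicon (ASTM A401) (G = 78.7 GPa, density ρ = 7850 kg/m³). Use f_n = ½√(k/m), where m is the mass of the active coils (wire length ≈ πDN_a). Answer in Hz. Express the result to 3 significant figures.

64.2 Hz

k = Gd⁴/(8D³N_a) = (78.7×10³)(2.4⁴)/(8·28.0³·17) = 0.87459 N/mm = 874.59 N/m
Wire length L = πDN_a = π·28.0·17 = 1495.4 mm
m = ρ·(πd²/4)·L = 7850 × 4.5239×10⁻⁶ m² × 1.4954 m = 0.053105 kg
f_n = ½√(k/m) = 0.5·√(874.59/0.053105) = 0.5·√(16469) = 64.166 Hz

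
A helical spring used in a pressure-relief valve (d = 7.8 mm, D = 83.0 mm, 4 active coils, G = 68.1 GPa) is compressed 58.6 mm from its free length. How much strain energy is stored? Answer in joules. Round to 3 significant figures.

23.7 J

k = Gd⁴/(8D³N_a) = (68.1×10³)(7.8⁴)/(8·83.0³·4) = 13.777 N/mm
U = ½kδ² = 0.5 × 13.777 × 58.6² = 23654 N·mm = 23.654 J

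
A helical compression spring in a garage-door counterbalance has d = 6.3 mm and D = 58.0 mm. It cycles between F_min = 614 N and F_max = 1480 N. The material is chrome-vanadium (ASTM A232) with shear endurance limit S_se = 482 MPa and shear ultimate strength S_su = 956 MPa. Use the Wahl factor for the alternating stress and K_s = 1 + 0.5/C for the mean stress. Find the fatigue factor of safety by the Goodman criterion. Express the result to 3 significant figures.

C = D/d = 58.0/6.3 = 9.2063; K_W = (4C−1)/(4C−4)+0.615/C = 1.1582; K_s = 1+0.5/C = 1.0543
F_a = (F_max−F_min)/2 = 433 N; F_m = (F_max+F_min)/2 = 1047 N
τ_a = K_W·8F_aD/(πd³) = 1.1582 × 255.76 = 296.22 MPa
τ_m = K_s·8F_mD/(πd³) = 1.0543 × 618.43 = 652.02 MPa
Goodman: 1/n_f = τ_a/S_se + τ_m/S_su = 296.22/482 + 652.02/956 = 0.61457 + 0.68203 = 1.2966
n_f = 1/1.2966 = 0.7712

0.771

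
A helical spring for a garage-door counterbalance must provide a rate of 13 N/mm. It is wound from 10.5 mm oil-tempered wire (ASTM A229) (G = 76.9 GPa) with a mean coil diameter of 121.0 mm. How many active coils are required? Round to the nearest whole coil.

N_a = Gd⁴/(8D³k) = (76.9×10³ × 10.5⁴)/(8 × 121.0³ × 13)
    = 9.34724e+08 / 1.84242e+08 = 5.073 → 5 coils

5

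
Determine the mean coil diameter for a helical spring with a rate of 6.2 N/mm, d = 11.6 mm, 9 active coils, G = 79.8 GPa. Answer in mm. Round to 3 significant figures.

D = (Gd⁴/(8N_a·k))^(1/3) = (79.8×10³·11.6⁴/(8·9·6.2))^(1/3)
  = (3.23676e+06)^(1/3) = 147.9234 mm

148 mm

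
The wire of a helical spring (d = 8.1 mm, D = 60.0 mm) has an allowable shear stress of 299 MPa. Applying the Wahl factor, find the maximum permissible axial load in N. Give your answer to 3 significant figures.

867 N

C = D/d = 60.0/8.1 = 7.4074
K_W = (4C−1)/(4C−4) + 0.615/C = 28.630/25.630 + 0.0830 = 1.2001
τ_max = K·8FD/(πd³) → F_max = τ_allow·πd³/(8DK)
F_max = 299·π·8.1³/(8·60.0·1.2001) = 4.992e+05/576.04 = 866.61 N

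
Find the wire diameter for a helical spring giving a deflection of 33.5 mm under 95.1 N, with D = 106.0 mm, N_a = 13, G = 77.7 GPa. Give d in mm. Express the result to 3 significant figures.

Required rate k = F/δ = 95.1/33.5 = 2.8388 N/mm
d = (8D³N_a·k / G)^(1/4) = (8·106.0³·13·2.8388 / (77.7×10³))^0.25
  = (4525.5)^0.25 = 8.2019 mm

8.20 mm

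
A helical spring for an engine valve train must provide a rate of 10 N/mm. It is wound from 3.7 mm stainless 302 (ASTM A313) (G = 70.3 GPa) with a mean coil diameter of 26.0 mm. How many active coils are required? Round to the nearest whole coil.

N_a = Gd⁴/(8D³k) = (70.3×10³ × 3.7⁴)/(8 × 26.0³ × 10)
    = 1.31754e+07 / 1.40608e+06 = 9.37 → 9 coils

9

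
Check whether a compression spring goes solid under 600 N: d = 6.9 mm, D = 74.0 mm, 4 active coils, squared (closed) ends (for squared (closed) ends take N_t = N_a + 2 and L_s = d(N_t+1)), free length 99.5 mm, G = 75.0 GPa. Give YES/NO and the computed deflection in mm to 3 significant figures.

k = Gd⁴/(8D³N_a) = (75.0×10³)(6.9⁴)/(8·74.0³·4) = 13.11 N/mm
N_t = 6; L_s = 6.9·7 = 48.3 mm; δ_solid = L₀ − L_s = 99.5 − 48.3 = 51.2 mm
δ = F/k = 600/13.11 = 45.766 mm
δ < δ_solid → spring does not go solid

NO, δ = 45.8 mm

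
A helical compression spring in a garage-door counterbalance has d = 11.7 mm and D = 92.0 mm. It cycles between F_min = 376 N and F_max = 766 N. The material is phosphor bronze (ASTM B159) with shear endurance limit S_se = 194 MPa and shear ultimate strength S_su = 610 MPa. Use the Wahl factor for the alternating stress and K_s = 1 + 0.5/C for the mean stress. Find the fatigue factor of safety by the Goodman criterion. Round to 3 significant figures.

C = D/d = 92.0/11.7 = 7.8632; K_W = (4C−1)/(4C−4)+0.615/C = 1.1875; K_s = 1+0.5/C = 1.0636
F_a = (F_max−F_min)/2 = 195 N; F_m = (F_max+F_min)/2 = 571 N
τ_a = K_W·8F_aD/(πd³) = 1.1875 × 28.524 = 33.872 MPa
τ_m = K_s·8F_mD/(πd³) = 1.0636 × 83.523 = 88.834 MPa
Goodman: 1/n_f = τ_a/S_se + τ_m/S_su = 33.872/194 + 88.834/610 = 0.17460 + 0.14563 = 0.32023
n_f = 1/0.32023 = 3.123

3.12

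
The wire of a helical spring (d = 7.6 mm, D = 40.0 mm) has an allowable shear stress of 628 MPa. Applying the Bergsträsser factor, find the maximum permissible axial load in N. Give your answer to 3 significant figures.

C = D/d = 40.0/7.6 = 5.2632
K_B = (4C+2)/(4C−3) = 23.053/18.053 = 1.2770
τ_max = K·8FD/(πd³) → F_max = τ_allow·πd³/(8DK)
F_max = 628·π·7.6³/(8·40.0·1.2770) = 8.6606e+05/408.63 = 2119.4 N

2120 N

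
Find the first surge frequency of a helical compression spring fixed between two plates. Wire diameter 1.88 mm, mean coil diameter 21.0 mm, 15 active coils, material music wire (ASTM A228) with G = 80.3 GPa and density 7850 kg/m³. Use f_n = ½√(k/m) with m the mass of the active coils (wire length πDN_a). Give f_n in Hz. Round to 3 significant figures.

k = Gd⁴/(8D³N_a) = (80.3×10³)(1.88⁴)/(8·21.0³·15) = 0.90263 N/mm = 902.63 N/m
Wire length L = πDN_a = π·21.0·15 = 989.6 mm
m = ρ·(πd²/4)·L = 7850 × 2.7759×10⁻⁶ m² × 0.9896 m = 0.021564 kg
f_n = ½√(k/m) = 0.5·√(902.63/0.021564) = 0.5·√(41857) = 102.3 Hz

102 Hz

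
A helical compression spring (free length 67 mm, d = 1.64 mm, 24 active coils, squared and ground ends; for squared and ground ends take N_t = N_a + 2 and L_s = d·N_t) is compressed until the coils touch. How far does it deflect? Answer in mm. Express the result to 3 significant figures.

N_t = 26; L_s = 1.64·26 = 42.64 mm
δ_solid = L₀ − L_s = 67 − 42.64 = 24.36 mm

24.4 mm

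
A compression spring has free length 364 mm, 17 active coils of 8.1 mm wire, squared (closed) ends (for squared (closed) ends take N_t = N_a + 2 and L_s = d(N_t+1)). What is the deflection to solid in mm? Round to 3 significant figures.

N_t = 19; L_s = 8.1·20 = 162 mm
δ_solid = L₀ − L_s = 364 − 162 = 202 mm

202 mm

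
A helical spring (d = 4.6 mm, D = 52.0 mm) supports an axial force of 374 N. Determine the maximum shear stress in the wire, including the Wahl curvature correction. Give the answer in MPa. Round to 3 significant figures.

574 MPa

Spring index C = D/d = 52.0/4.6 = 11.3043
K_W = (4C−1)/(4C−4) + 0.615/C = 44.217/41.217 + 0.0544 = 1.1272
τ₀ = 8FD/(πd³) = 8·374·52.0/(π·4.6³) = 155584/305.79 = 508.79 MPa
τ_max = K·τ₀ = 1.1272 × 508.79 = 573.51 MPa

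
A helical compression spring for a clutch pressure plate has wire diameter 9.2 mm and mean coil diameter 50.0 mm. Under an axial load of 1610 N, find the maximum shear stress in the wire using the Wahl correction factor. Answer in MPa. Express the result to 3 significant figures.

338 MPa

Spring index C = D/d = 50.0/9.2 = 5.4348
K_W = (4C−1)/(4C−4) + 0.615/C = 20.739/17.739 + 0.1132 = 1.2823
τ₀ = 8FD/(πd³) = 8·1610·50.0/(π·9.2³) = 644000/2446.3 = 263.25 MPa
τ_max = K·τ₀ = 1.2823 × 263.25 = 337.56 MPa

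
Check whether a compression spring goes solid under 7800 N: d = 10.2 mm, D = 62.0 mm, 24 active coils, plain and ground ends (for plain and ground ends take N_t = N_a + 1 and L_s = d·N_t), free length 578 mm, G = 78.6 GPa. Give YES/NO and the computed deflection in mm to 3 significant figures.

YES, δ = 420 mm

k = Gd⁴/(8D³N_a) = (78.6×10³)(10.2⁴)/(8·62.0³·24) = 18.593 N/mm
N_t = 25; L_s = 10.2·25 = 255 mm; δ_solid = L₀ − L_s = 578 − 255 = 323 mm
δ = F/k = 7800/18.593 = 419.52 mm
δ ≥ δ_solid → spring goes solid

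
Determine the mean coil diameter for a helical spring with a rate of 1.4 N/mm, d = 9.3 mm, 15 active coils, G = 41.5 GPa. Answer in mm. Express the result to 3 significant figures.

123 mm

D = (Gd⁴/(8N_a·k))^(1/3) = (41.5×10³·9.3⁴/(8·15·1.4))^(1/3)
  = (1.84787e+06)^(1/3) = 122.7129 mm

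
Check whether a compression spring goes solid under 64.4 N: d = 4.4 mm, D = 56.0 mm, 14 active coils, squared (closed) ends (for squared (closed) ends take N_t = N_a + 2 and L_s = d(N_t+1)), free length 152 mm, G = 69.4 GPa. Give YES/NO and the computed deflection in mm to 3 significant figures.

NO, δ = 48.7 mm

k = Gd⁴/(8D³N_a) = (69.4×10³)(4.4⁴)/(8·56.0³·14) = 1.3225 N/mm
N_t = 16; L_s = 4.4·17 = 74.8 mm; δ_solid = L₀ − L_s = 152 − 74.8 = 77.2 mm
δ = F/k = 64.4/1.3225 = 48.697 mm
δ < δ_solid → spring does not go solid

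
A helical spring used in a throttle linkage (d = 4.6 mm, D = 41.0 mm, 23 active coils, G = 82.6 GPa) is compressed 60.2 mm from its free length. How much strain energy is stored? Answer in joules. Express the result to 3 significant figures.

5.28 J

k = Gd⁴/(8D³N_a) = (82.6×10³)(4.6⁴)/(8·41.0³·23) = 2.9164 N/mm
U = ½kδ² = 0.5 × 2.9164 × 60.2² = 5284.5 N·mm = 5.2845 J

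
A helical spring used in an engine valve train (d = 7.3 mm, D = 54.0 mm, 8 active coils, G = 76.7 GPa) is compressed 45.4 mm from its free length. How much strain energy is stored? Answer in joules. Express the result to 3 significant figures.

k = Gd⁴/(8D³N_a) = (76.7×10³)(7.3⁴)/(8·54.0³·8) = 21.614 N/mm
U = ½kδ² = 0.5 × 21.614 × 45.4² = 22274 N·mm = 22.274 J

22.3 J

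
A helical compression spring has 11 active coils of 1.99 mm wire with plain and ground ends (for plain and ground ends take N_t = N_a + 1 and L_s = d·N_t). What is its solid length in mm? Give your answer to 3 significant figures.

plain and ground ends: N_t = N_a + 1 = 11 + 1 = 12
L_s = d·N_t = 1.99 × 12 = 23.88 mm

23.9 mm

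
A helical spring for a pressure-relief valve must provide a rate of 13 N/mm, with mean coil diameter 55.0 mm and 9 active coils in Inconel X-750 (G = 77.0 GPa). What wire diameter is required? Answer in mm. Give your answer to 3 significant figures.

6.71 mm

d = (8D³N_a·k / G)^(1/4) = (8·55.0³·9·13 / (77.0×10³))^0.25
  = (2022.4)^0.25 = 6.7061 mm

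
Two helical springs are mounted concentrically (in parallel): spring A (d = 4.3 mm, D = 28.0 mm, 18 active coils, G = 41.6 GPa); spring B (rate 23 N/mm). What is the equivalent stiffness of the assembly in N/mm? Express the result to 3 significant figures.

k_A = Gd⁴/(8D³N_a) = (41.6×10³)(4.3⁴)/(8·28.0³·18) = 4.4992 N/mm
Parallel: k_eq = 4.4992 + 23 = 27.499 N/mm

27.5 N/mm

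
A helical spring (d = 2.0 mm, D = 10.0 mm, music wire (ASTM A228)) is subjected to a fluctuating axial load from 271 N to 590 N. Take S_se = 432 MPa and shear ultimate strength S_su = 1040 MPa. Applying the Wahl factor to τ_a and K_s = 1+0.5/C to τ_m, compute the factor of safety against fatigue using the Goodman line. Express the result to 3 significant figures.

C = D/d = 10.0/2.0 = 5.0000; K_W = (4C−1)/(4C−4)+0.615/C = 1.3105; K_s = 1+0.5/C = 1.1000
F_a = (F_max−F_min)/2 = 159.5 N; F_m = (F_max+F_min)/2 = 430.5 N
τ_a = K_W·8F_aD/(πd³) = 1.3105 × 507.7 = 665.35 MPa
τ_m = K_s·8F_mD/(πd³) = 1.1000 × 1370.3 = 1507.4 MPa
Goodman: 1/n_f = τ_a/S_se + τ_m/S_su = 665.35/432 + 1507.4/1040 = 1.54015 + 1.44938 = 2.9895
n_f = 1/2.9895 = 0.3345

0.335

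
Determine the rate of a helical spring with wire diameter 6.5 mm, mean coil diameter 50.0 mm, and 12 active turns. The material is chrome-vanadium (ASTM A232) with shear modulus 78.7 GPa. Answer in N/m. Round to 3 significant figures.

11700 N/m

k = Gd⁴/(8D³N_a) = (78.7×10³ × 6.5⁴) / (8 × 50.0³ × 12)
  = 1.40484e+08 / 1.2e+07 = 11.707 N/mm = 11707 N/m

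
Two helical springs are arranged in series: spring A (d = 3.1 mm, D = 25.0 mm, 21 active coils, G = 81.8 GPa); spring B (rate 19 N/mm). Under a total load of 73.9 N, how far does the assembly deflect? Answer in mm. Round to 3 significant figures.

29.6 mm

k_A = Gd⁴/(8D³N_a) = (81.8×10³)(3.1⁴)/(8·25.0³·21) = 2.8779 N/mm
Series: 1/k_eq = 1/2.8779 + 1/19 = 0.40011; k_eq = 2.4993 N/mm
δ = F/k_eq = 73.9/2.4993 = 29.568 mm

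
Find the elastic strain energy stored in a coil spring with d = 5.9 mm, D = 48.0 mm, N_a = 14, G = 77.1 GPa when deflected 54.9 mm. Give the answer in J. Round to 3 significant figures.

11.4 J

k = Gd⁴/(8D³N_a) = (77.1×10³)(5.9⁴)/(8·48.0³·14) = 7.5426 N/mm
U = ½kδ² = 0.5 × 7.5426 × 54.9² = 11367 N·mm = 11.367 J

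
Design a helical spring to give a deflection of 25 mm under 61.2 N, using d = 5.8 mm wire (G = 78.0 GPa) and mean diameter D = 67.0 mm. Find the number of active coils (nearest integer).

Required rate k = F/δ = 61.2/25 = 2.448 N/mm
N_a = Gd⁴/(8D³k) = (78.0×10³ × 5.8⁴)/(8 × 67.0³ × 2.448)
    = 8.82687e+07 / 5.89014e+06 = 14.99 → 15 coils

15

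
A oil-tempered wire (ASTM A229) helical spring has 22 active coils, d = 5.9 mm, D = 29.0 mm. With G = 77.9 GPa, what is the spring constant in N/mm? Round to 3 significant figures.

k = Gd⁴/(8D³N_a) = (77.9×10³ × 5.9⁴) / (8 × 29.0³ × 22)
  = 9.43942e+07 / 4.29246e+06 = 21.991 N/mm

22.0 N/mm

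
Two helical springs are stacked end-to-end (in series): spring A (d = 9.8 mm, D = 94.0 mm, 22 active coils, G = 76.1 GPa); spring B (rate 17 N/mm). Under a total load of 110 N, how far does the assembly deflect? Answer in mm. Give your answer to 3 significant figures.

29.4 mm

k_A = Gd⁴/(8D³N_a) = (76.1×10³)(9.8⁴)/(8·94.0³·22) = 4.8017 N/mm
Series: 1/k_eq = 1/4.8017 + 1/17 = 0.26708; k_eq = 3.7441 N/mm
δ = F/k_eq = 110/3.7441 = 29.379 mm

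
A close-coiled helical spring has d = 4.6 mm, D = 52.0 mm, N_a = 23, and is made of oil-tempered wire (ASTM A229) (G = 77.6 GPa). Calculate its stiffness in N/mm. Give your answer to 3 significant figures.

1.34 N/mm

k = Gd⁴/(8D³N_a) = (77.6×10³ × 4.6⁴) / (8 × 52.0³ × 23)
  = 3.47451e+07 / 2.58719e+07 = 1.343 N/mm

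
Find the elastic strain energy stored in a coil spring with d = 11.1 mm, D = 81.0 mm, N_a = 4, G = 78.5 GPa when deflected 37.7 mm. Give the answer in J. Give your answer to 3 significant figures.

k = Gd⁴/(8D³N_a) = (78.5×10³)(11.1⁴)/(8·81.0³·4) = 70.074 N/mm
U = ½kδ² = 0.5 × 70.074 × 37.7² = 49798 N·mm = 49.798 J

49.8 J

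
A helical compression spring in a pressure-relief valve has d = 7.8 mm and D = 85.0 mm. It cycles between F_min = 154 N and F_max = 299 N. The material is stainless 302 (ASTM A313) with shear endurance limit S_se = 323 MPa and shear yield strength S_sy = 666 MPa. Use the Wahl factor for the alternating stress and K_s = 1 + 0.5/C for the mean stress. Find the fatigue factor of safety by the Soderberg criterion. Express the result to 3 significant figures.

3.60

C = D/d = 85.0/7.8 = 10.8974; K_W = (4C−1)/(4C−4)+0.615/C = 1.1322; K_s = 1+0.5/C = 1.0459
F_a = (F_max−F_min)/2 = 72.5 N; F_m = (F_max+F_min)/2 = 226.5 N
τ_a = K_W·8F_aD/(πd³) = 1.1322 × 33.068 = 37.44 MPa
τ_m = K_s·8F_mD/(πd³) = 1.0459 × 103.31 = 108.05 MPa
Soderberg: 1/n_f = τ_a/S_se + τ_m/S_sy = 37.44/323 + 108.05/666 = 0.11591 + 0.16224 = 0.27815
n_f = 1/0.27815 = 3.595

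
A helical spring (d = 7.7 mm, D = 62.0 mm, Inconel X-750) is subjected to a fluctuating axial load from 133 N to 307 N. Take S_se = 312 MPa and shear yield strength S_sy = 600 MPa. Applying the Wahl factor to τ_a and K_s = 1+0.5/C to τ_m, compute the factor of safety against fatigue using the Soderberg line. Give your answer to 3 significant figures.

C = D/d = 62.0/7.7 = 8.0519; K_W = (4C−1)/(4C−4)+0.615/C = 1.1827; K_s = 1+0.5/C = 1.0621
F_a = (F_max−F_min)/2 = 87 N; F_m = (F_max+F_min)/2 = 220 N
τ_a = K_W·8F_aD/(πd³) = 1.1827 × 30.087 = 35.585 MPa
τ_m = K_s·8F_mD/(πd³) = 1.0621 × 76.082 = 80.807 MPa
Soderberg: 1/n_f = τ_a/S_se + τ_m/S_sy = 35.585/312 + 80.807/600 = 0.11405 + 0.13468 = 0.24873
n_f = 1/0.24873 = 4.02

4.02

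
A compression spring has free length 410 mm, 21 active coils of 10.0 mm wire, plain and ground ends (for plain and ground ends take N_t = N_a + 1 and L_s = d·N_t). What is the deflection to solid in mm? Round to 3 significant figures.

N_t = 22; L_s = 10.0·22 = 220 mm
δ_solid = L₀ − L_s = 410 − 220 = 190 mm

190 mm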